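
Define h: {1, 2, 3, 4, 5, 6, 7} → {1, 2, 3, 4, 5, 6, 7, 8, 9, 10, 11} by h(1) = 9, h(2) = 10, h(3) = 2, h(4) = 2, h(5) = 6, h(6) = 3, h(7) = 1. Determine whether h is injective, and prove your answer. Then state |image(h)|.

6

h(3) = 2 = h(4) with 3 ≠ 4, so h is not injective.
The image of h is {1, 2, 3, 6, 9, 10}, which has 6 elements.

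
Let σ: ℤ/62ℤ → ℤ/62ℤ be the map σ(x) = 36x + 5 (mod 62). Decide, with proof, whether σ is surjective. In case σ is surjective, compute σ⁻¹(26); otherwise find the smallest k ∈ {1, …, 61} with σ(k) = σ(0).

Since gcd(36, 62) = 2, we have 36x ≡ 0 (mod 2) for all x, so σ(x) ≡ 1 (mod 2).
But 0 ≢ 1 (mod 2), so 0 ∈ ℤ/62ℤ has no preimage. Hence σ is not surjective.
Since σ is not surjective, we find the least positive k with σ(k) = σ(0): this means 36k ≡ 0 (mod 62), i.e. 62 ∣ 36k. Since gcd(36, 62) = 2, dividing through by 2 this holds exactly when 31 ∣ 18k, and as gcd(18, 31) = 1, exactly when 31 ∣ k.
The smallest positive such k is 31.

31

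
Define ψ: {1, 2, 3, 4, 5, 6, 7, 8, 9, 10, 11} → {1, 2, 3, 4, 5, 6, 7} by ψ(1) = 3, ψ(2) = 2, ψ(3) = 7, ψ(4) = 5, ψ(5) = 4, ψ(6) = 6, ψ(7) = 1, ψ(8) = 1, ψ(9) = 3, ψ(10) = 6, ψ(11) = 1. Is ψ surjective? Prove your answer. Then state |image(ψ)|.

Every element of the codomain has a preimage: 1 = ψ(7), 2 = ψ(2), 3 = ψ(1), 4 = ψ(5), 5 = ψ(4), 6 = ψ(6), 7 = ψ(3).
So ψ is surjective.
The image of ψ is {1, 2, 3, 4, 5, 6, 7}, which has 7 elements.

7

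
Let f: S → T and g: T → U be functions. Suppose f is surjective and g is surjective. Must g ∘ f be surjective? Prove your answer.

surjective

Let c ∈ U. Since g is surjective, there is b ∈ T with g(b) = c. Since f is surjective, there is a ∈ S with f(a) = b.
Then (g ∘ f)(a) = g(b) = c. Hence g ∘ f is surjective.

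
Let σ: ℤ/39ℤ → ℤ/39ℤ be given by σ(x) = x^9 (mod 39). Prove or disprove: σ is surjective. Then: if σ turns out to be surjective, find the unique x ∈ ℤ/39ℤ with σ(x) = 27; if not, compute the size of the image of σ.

σ(2): Repeated squaring mod 39: 2^1 ≡ 2, 2^2 ≡ 2² = 4, 2^4 ≡ 4² = 16, 2^8 ≡ 16² = 256 ≡ 22. Since 9 = 8 + 1, 2^9 ≡ 22·2: 22·2 = 44 ≡ 5. So 2^9 ≡ 5 (mod 39).
σ(5): Repeated squaring mod 39: 5^1 ≡ 5, 5^2 ≡ 5² = 25, 5^4 ≡ 25² = 625 ≡ 1, 5^8 ≡ 1² = 1. Since 9 = 8 + 1, 5^9 ≡ 1·5: 1·5 = 5. So 5^9 ≡ 5 (mod 39).
So σ(2) = σ(5) = 5 while 2 ≠ 5, therefore σ is not injective.
A non-injective map from the 39-element set ℤ/39ℤ to itself takes at most 38 distinct values, so it cannot be surjective. Therefore σ is not surjective.
Since σ is not surjective, we determine |image(σ)|. Computing x^9 mod 39 for each x (by repeated squaring, reducing mod 39 at every step), the values σ(0), σ(1), …, σ(38) are: 0, 1, 5, 27, 25, 5, 18, 34, 8, 27, 25, 8, 12, 13, 14, 18, 1, 38, 18, 31, 8, 21, 1, 38, 21, 25, 26, 27, 31, 14, 12, 31, 5, 21, 34, 14, 12, 34, 38.
The distinct values are {0, 1, 5, 8, 12, 13, 14, 18, 21, 25, 26, 27, 31, 34, 38}; there are 15 of them.

15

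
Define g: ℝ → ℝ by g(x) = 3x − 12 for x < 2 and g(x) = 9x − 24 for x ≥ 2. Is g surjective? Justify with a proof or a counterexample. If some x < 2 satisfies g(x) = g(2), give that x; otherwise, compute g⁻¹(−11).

Both pieces are strictly increasing (slopes 3 and 9), so each is injective on its own interval.
The left piece maps (−∞, 2) onto (−∞, −6); the right piece maps [2, ∞) onto [−6, ∞).
These images together cover ℝ, so g is surjective.
Because the two images are disjoint, no x < 2 has g(x) = g(2), so we compute g⁻¹(−11): −11 lies in (−∞, −6), so solve 3x − 12 = −11: x = (−11 + 12)/3 = 1/3.

1/3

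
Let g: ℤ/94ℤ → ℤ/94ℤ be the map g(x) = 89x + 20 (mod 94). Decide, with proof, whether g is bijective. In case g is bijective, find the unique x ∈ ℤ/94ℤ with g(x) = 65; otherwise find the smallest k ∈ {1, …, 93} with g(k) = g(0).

85

By definition, g is injective if g(s) = g(t) implies s = t.
If g(s) = g(t), then 89s ≡ 89t (mod 94). Because gcd(89, 94) = 1, we may cancel 89 to get s ≡ t (mod 94).
We now compute 89⁻¹ mod 94 explicitly. Euclid's algorithm: 94 = 1·89 + 5, 89 = 17·5 + 4, 5 = 1·4 + 1; back-substituting gives 1 = 75·89 − 71·94, so 89⁻¹ ≡ 75 (mod 94).
Then y ↦ 75(y − 20) is a two-sided inverse to g, so every y ∈ ℤ/94ℤ has a preimage.
Therefore g is bijective.
Since g is bijective, we compute g⁻¹(65): solve 89x + 20 ≡ 65 (mod 94), i.e. 89x ≡ 45 (mod 94).
Multiplying by 89⁻¹ = 75 gives x ≡ 75·45 = 3375 = 35·94 + 85 ≡ 85 (mod 94).
Check: g(85) = 89·85 + 20 = 7585 = 80·94 + 65 ≡ 65 (mod 94).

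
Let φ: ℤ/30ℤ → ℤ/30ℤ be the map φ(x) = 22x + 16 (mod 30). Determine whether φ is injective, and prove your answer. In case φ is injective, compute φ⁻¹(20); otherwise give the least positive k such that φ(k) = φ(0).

15

We have gcd(22, 30) = 2 > 1. Taking a = 0 and b = 15: φ(0) = 16 and φ(15) = 22·15 + 16 = 346 ≡ 16 (mod 30).
So φ(0) = φ(15) while 0 ≠ 15, so φ is not injective.
Since φ is not injective, we find the least positive k with φ(k) = φ(0): this means 22k ≡ 0 (mod 30), i.e. 30 ∣ 22k. Since gcd(22, 30) = 2, dividing through by 2 this holds exactly when 15 ∣ 11k, and as gcd(11, 15) = 1, exactly when 15 ∣ k.
The smallest positive such k is 15.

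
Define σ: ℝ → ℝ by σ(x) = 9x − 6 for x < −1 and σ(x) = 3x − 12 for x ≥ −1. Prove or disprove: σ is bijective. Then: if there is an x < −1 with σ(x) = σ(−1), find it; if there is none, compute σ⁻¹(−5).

7/3

Both pieces are strictly increasing (slopes 9 and 3), so each is injective on its own interval.
The left piece maps (−∞, −1) onto (−∞, −15); the right piece maps [−1, ∞) onto [−15, ∞).
Since −15 = −15, the images partition ℝ: σ is injective and surjective, hence bijective.
Because the two images are disjoint, no x < −1 has σ(x) = σ(−1), so we compute σ⁻¹(−5): −5 lies in [−15, ∞), so solve 3x − 12 = −5: x = (−5 + 12)/3 = 7/3.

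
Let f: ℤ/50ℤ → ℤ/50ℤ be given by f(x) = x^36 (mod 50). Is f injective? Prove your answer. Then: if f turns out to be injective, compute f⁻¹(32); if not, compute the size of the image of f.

f(1) = 1^36 = 1.
f(7): Repeated squaring mod 50: 7^1 ≡ 7, 7^2 ≡ 7² = 49, 7^4 ≡ 49² = 2401 ≡ 1, 7^8 ≡ 1² = 1, 7^16 ≡ 1² = 1, 7^32 ≡ 1² = 1. Since 36 = 32 + 4, 7^36 ≡ 1·1: 1·1 = 1. So 7^36 ≡ 1 (mod 50).
So f(1) = f(7) = 1 while 1 ≠ 7, therefore f is not injective.
Since f is not injective, we determine |image(f)|. Computing x^36 mod 50 for each x (by repeated squaring, reducing mod 50 at every step), the values f(0), f(1), …, f(49) are: 0, 1, 36, 21, 46, 25, 6, 1, 6, 41, 0, 11, 16, 41, 36, 25, 16, 31, 26, 31, 0, 21, 46, 11, 26, 25, 26, 11, 46, 21, 0, 31, 26, 31, 16, 25, 36, 41, 16, 11, 0, 41, 6, 1, 6, 25, 46, 21, 36, 1.
The distinct values are {0, 1, 6, 11, 16, 21, 25, 26, 31, 36, 41, 46}; there are 12 of them.

12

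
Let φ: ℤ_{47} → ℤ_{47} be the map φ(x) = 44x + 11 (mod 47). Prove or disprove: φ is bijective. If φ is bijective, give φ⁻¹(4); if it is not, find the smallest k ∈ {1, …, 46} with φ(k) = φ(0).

If φ(u) = φ(v), then 44u ≡ 44v (mod 47). Because gcd(44, 47) = 1, we may cancel 44 to get u ≡ v (mod 47).
We now compute 44⁻¹ mod 47 explicitly. Euclid's algorithm: 47 = 1·44 + 3, 44 = 14·3 + 2, 3 = 1·2 + 1; back-substituting gives 1 = 31·44 − 29·47, so 44⁻¹ ≡ 31 (mod 47).
For any y ∈ ℤ_{47}, x = 31(y − 11) mod 47 satisfies φ(x) = 44·31(y − 11) + 11 ≡ y (since 44·31 ≡ 1 mod 47). So every y has a preimage.
So φ is bijective.
Since φ is bijective, we compute φ⁻¹(4): solve 44x + 11 ≡ 4 (mod 47), i.e. 44x ≡ 40 (mod 47).
Multiplying by 44⁻¹ = 31 gives x ≡ 31·40 = 1240 = 26·47 + 18 ≡ 18 (mod 47).
Check: φ(18) = 44·18 + 11 = 803 = 17·47 + 4 ≡ 4 (mod 47).

18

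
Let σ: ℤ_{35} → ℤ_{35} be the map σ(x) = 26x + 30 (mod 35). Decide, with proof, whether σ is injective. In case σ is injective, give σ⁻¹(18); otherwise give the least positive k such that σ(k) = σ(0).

If σ(x_1) = σ(x_2), then 26x_1 ≡ 26x_2 (mod 35). Because gcd(26, 35) = 1, we may cancel 26 to get x_1 ≡ x_2 (mod 35).
So σ is injective.
We now compute 26⁻¹ mod 35 explicitly. Euclid's algorithm: 35 = 1·26 + 9, 26 = 2·9 + 8, 9 = 1·8 + 1; back-substituting gives 1 = 31·26 − 23·35, so 26⁻¹ ≡ 31 (mod 35).
Since σ is injective, we find σ⁻¹(18): we need 26x ≡ 18 − 30 ≡ 23 (mod 35). Using 26⁻¹ = 31: x ≡ 31·23 = 713 = 20·35 + 13, so x = 13.
Check: σ(13) = 26·13 + 30 = 368 = 10·35 + 18 ≡ 18 (mod 35).

13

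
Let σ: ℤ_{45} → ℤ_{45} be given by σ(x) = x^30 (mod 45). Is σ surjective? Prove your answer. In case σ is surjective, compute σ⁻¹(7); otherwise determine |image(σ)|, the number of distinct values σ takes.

6

σ(1) = 1^30 = 1.
σ(4): Repeated squaring mod 45: 4^1 ≡ 4, 4^2 ≡ 4² = 16, 4^4 ≡ 16² = 256 ≡ 31, 4^8 ≡ 31² = 961 ≡ 16, 4^16 ≡ 16² = 256 ≡ 31. Since 30 = 16 + 8 + 4 + 2, 4^30 ≡ 31·16·31·16: 31·16 = 496 ≡ 1, then 1·31 = 31, then 31·16 = 496 ≡ 1. So 4^30 ≡ 1 (mod 45).
So σ(1) = σ(4) = 1 while 1 ≠ 4, thus σ is not injective.
A non-injective map from the 45-element set ℤ_{45} to itself takes at most 44 distinct values, so it cannot be surjective. Thus σ is not surjective.
Since σ is not surjective, we determine |image(σ)|. Computing x^30 mod 45 for each x (by repeated squaring, reducing mod 45 at every step), the values σ(0), σ(1), …, σ(44) are: 0, 1, 19, 9, 1, 10, 36, 19, 19, 36, 10, 1, 9, 19, 1, 0, 1, 19, 9, 1, 10, 36, 19, 19, 36, 10, 1, 9, 19, 1, 0, 1, 19, 9, 1, 10, 36, 19, 19, 36, 10, 1, 9, 19, 1.
The distinct values are {0, 1, 9, 10, 19, 36}; there are 6 of them.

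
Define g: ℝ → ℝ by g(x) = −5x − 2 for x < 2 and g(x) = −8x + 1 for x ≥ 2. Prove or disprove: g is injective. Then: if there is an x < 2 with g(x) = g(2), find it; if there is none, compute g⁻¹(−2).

Both pieces are strictly decreasing (slopes −5 and −8), so each is injective on its own interval.
The left piece maps (−∞, 2) onto (−12, ∞); the right piece maps [2, ∞) onto (−∞, −15].
These images are disjoint, so no value is attained by both pieces. Thus g is injective.
Because the two images are disjoint, no x < 2 has g(x) = g(2), so we compute g⁻¹(−2): −2 lies in (−12, ∞), so solve −5x − 2 = −2: x = (−2 + 2)/(−5) = 0.

0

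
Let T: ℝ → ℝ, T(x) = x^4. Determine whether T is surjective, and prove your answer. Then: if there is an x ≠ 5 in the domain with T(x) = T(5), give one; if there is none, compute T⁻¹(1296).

-5

Since 4 is even, x^4 ≥ 0 for all x ∈ ℝ, so −1 ∈ ℝ has no preimage. Therefore T is not surjective.
For the follow-up, such an x exists: taking x = −5 ∈ ℝ gives T(−5) = 625 = T(5) with −5 ≠ 5.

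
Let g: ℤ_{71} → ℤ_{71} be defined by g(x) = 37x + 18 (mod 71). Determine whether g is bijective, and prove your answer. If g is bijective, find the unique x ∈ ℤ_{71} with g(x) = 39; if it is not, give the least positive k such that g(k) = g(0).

Suppose g(a) = g(b) in ℤ_{71}. Then 37a + 18 ≡ 37b + 18 (mod 71), therefore 37(a − b) ≡ 0 (mod 71).
Since gcd(37, 71) = 1, 37 is invertible modulo 71, therefore a − b ≡ 0 (mod 71), i.e. a = b.
We now compute 37⁻¹ mod 71 explicitly. Euclid's algorithm: 71 = 1·37 + 34, 37 = 1·34 + 3, 34 = 11·3 + 1; back-substituting gives 1 = 48·37 − 25·71, so 37⁻¹ ≡ 48 (mod 71).
Then y ↦ 48(y − 18) is a two-sided inverse to g, so every y ∈ ℤ_{71} has a preimage.
Therefore g is bijective.
Since g is bijective, we compute g⁻¹(39): solve 37x + 18 ≡ 39 (mod 71), i.e. 37x ≡ 21 (mod 71).
Multiplying by 37⁻¹ = 48 gives x ≡ 48·21 = 1008 = 14·71 + 14 ≡ 14 (mod 71).
Check: g(14) = 37·14 + 18 = 536 = 7·71 + 39 ≡ 39 (mod 71).

14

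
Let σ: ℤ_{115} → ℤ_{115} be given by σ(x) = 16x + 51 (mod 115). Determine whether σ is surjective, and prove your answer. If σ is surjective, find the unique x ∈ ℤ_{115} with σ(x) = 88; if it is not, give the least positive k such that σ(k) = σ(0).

Recall that σ is surjective if every y in the codomain equals σ(x) for some x in the domain.
Since gcd(16, 115) = 1, 16 is invertible modulo 115. Euclid's algorithm: 115 = 7·16 + 3, 16 = 5·3 + 1; back-substituting gives 1 = 36·16 − 5·115, so 16⁻¹ ≡ 36 (mod 115).
For any y ∈ ℤ_{115}, x = 36(y − 51) mod 115 satisfies σ(x) = 16·36(y − 51) + 51 ≡ y (since 16·36 ≡ 1 mod 115). So every y has a preimage.
Therefore σ is surjective.
Since σ is surjective, we find σ⁻¹(88): we need 16x ≡ 88 − 51 ≡ 37 (mod 115). Using 16⁻¹ = 36: x ≡ 36·37 = 1332 = 11·115 + 67, so x = 67.
Check: σ(67) = 16·67 + 51 = 1123 = 9·115 + 88 ≡ 88 (mod 115).

67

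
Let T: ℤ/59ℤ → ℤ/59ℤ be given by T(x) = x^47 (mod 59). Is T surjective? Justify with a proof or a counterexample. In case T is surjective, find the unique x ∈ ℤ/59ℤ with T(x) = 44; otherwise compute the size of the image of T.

13

Since 59 is prime, the nonzero elements of ℤ/59ℤ form a cyclic group of order 58.
As gcd(47, 58) = 1, raising to the 47th power is a bijection on this group: if a^47 ≡ b^47 then (ab^{−1})^47 = 1, and the only element of order dividing gcd(47, 58) = 1 is 1, so a = b.
With T(0) = 0 this makes T injective on all of ℤ/59ℤ, hence bijective (finite equal-size domain and codomain). In particular T is surjective.
Since T is surjective, we find the preimage of 44. The inverse of x ↦ x^47 on (ℤ/59ℤ)^× is x ↦ x^21, because 47·21 = 987 = 17·58 + 1 ≡ 1 (mod 58) and x^{58} = 1 for x ≠ 0 (Fermat). So T⁻¹(44) = 44^21 mod 59.
Repeated squaring mod 59: 44^1 ≡ 44, 44^2 ≡ 44² = 1936 ≡ 48, 44^4 ≡ 48² = 2304 ≡ 3, 44^8 ≡ 3² = 9, 44^16 ≡ 9² = 81 ≡ 22. Since 21 = 16 + 4 + 1, 44^21 ≡ 22·3·44: 22·3 = 66 ≡ 7, then 7·44 = 308 ≡ 13. So 44^21 ≡ 13 (mod 59).
Hence T⁻¹(44) = 13.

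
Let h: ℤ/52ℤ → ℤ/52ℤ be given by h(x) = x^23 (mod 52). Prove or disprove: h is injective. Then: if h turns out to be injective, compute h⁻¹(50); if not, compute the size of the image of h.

h(0) = 0^23 = 0.
h(26): Repeated squaring mod 52: 26^1 ≡ 26, 26^2 ≡ 26² = 676 ≡ 0, 26^4 ≡ 0² = 0, 26^8 ≡ 0² = 0, 26^16 ≡ 0² = 0. Since 23 = 16 + 4 + 2 + 1, 26^23 ≡ 0·0·0·26: 0·0 = 0, then 0·0 = 0, then 0·26 = 0. So 26^23 ≡ 0 (mod 52).
So h(0) = h(26) = 0 while 0 ≠ 26, therefore h is not injective.
Since h is not injective, we determine |image(h)|. Computing x^23 mod 52 for each x (by repeated squaring, reducing mod 52 at every step), the values h(0), h(1), …, h(51) are: 0, 1, 20, 35, 36, 21, 24, 15, 44, 29, 4, 19, 12, 13, 40, 7, 48, 49, 8, 11, 28, 5, 16, 43, 32, 25, 0, 27, 20, 9, 36, 47, 24, 41, 44, 3, 4, 45, 12, 39, 40, 33, 48, 23, 8, 37, 28, 31, 16, 17, 32, 51.
The distinct values are {0, 1, 3, 4, 5, 7, 8, 9, 11, 12, 13, 15, 16, 17, 19, 20, 21, 23, 24, 25, 27, 28, 29, 31, 32, 33, 35, 36, 37, 39, 40, 41, 43, 44, 45, 47, 48, 49, 51}; there are 39 of them.

39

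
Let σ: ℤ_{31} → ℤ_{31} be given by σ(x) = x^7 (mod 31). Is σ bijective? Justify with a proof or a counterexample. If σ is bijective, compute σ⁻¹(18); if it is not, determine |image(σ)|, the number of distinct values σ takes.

20

Since 31 is prime, the nonzero elements of ℤ_{31} form a cyclic group of order 30.
As gcd(7, 30) = 1, raising to the 7th power is a bijection on this group: if a^7 ≡ b^7 then (ab^{−1})^7 = 1, and the only element of order dividing gcd(7, 30) = 1 is 1, so a = b.
With σ(0) = 0 this makes σ injective on all of ℤ_{31}, hence bijective (finite equal-size domain and codomain). In particular σ is bijective.
Since σ is bijective, we find the preimage of 18. The inverse of x ↦ x^7 on (ℤ_{31})^× is x ↦ x^13, because 7·13 = 91 = 3·30 + 1 ≡ 1 (mod 30) and x^{30} = 1 for x ≠ 0 (Fermat). So σ⁻¹(18) = 18^13 mod 31.
Repeated squaring mod 31: 18^1 ≡ 18, 18^2 ≡ 18² = 324 ≡ 14, 18^4 ≡ 14² = 196 ≡ 10, 18^8 ≡ 10² = 100 ≡ 7. Since 13 = 8 + 4 + 1, 18^13 ≡ 7·10·18: 7·10 = 70 ≡ 8, then 8·18 = 144 ≡ 20. So 18^13 ≡ 20 (mod 31).
Hence σ⁻¹(18) = 20.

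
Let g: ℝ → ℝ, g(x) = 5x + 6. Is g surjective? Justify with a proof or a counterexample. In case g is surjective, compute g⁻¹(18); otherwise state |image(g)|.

Recall: surjectivity means every element of the codomain has a preimage under g.
For any y ∈ ℝ, x = (y − 6)/5 satisfies g(x) = y.
Therefore g is surjective.
Since g is surjective, we compute g⁻¹(18) = (18 − 6)/5 = 12/5.

12/5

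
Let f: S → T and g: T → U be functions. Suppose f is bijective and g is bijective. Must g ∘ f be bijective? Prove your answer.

bijective

Injectivity: if g(f(a)) = g(f(b)) then f(a) = f(b) (g injective) so a = b (f injective).
Surjectivity: for c ∈ U pick b with g(b) = c, then a with f(a) = b; then (g ∘ f)(a) = c.
Thus g ∘ f is bijective.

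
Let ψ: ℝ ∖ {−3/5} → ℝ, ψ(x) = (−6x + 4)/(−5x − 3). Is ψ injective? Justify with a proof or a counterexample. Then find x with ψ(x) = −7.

-17/41

Suppose ψ(a) = ψ(b). Cross-multiplying: (−6a + 4)(−5b − 3) = (−6b + 4)(−5a − 3).
Expanding both sides and cancelling the symmetric terms leaves 38·(a − b) = 0. Since 38 ≠ 0, a = b. Therefore ψ is injective.
Solving ψ(x) = −7: cross-multiplying gives −6x + 4 = −7(−5x − 3), which rearranges to −41x = 17, so x = −17/41.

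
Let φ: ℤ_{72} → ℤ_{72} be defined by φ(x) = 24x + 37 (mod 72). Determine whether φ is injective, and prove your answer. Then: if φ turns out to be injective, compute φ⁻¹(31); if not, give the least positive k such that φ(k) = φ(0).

We have gcd(24, 72) = 24 > 1. Taking x_1 = 0 and x_2 = 3: φ(0) = 37 and φ(3) = 24·3 + 37 = 109 ≡ 37 (mod 72).
So φ(0) = φ(3) while 0 ≠ 3, hence φ is not injective.
Since φ is not injective, we find the least positive k with φ(k) = φ(0): this means 24k ≡ 0 (mod 72), i.e. 72 ∣ 24k. Since gcd(24, 72) = 24, dividing through by 24 this holds exactly when 3 ∣ k.
The smallest positive such k is 3.

3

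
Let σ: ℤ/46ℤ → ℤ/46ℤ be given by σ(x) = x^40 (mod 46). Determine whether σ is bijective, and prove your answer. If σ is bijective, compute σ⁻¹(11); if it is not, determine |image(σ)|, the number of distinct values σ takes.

24

σ(22): Repeated squaring mod 46: 22^1 ≡ 22, 22^2 ≡ 22² = 484 ≡ 24, 22^4 ≡ 24² = 576 ≡ 24, 22^8 ≡ 24² = 576 ≡ 24, 22^16 ≡ 24² = 576 ≡ 24, 22^32 ≡ 24² = 576 ≡ 24. Since 40 = 32 + 8, 22^40 ≡ 24·24: 24·24 = 576 ≡ 24. So 22^40 ≡ 24 (mod 46).
σ(24): Repeated squaring mod 46: 24^1 ≡ 24, 24^2 ≡ 24² = 576 ≡ 24, 24^4 ≡ 24² = 576 ≡ 24, 24^8 ≡ 24² = 576 ≡ 24, 24^16 ≡ 24² = 576 ≡ 24, 24^32 ≡ 24² = 576 ≡ 24. Since 40 = 32 + 8, 24^40 ≡ 24·24: 24·24 = 576 ≡ 24. So 24^40 ≡ 24 (mod 46).
So σ(22) = σ(24) = 24 while 22 ≠ 24, thus σ is not injective, hence not bijective.
Since σ is not bijective, we determine |image(σ)|. Computing x^40 mod 46 for each x (by repeated squaring, reducing mod 46 at every step), the values σ(0), σ(1), …, σ(45) are: 0, 1, 36, 25, 8, 29, 26, 41, 12, 27, 32, 39, 16, 9, 4, 35, 18, 3, 6, 31, 2, 13, 24, 23, 24, 13, 2, 31, 6, 3, 18, 35, 4, 9, 16, 39, 32, 27, 12, 41, 26, 29, 8, 25, 36, 1.
The distinct values are {0, 1, 2, 3, 4, 6, 8, 9, 12, 13, 16, 18, 23, 24, 25, 26, 27, 29, 31, 32, 35, 36, 39, 41}; there are 24 of them.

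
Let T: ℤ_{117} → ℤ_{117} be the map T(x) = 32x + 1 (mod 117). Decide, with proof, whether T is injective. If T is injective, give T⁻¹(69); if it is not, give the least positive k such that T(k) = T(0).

46

Suppose T(s) = T(t) in ℤ_{117}. Then 32s + 1 ≡ 32t + 1 (mod 117), so 32(s − t) ≡ 0 (mod 117).
Since gcd(32, 117) = 1, 32 is invertible modulo 117, therefore s − t ≡ 0 (mod 117), i.e. s = t.
Therefore T is injective.
We now compute 32⁻¹ mod 117 explicitly. Euclid's algorithm: 117 = 3·32 + 21, 32 = 1·21 + 11, 21 = 1·11 + 10, 11 = 1·10 + 1; back-substituting gives 1 = 11·32 − 3·117, so 32⁻¹ ≡ 11 (mod 117).
Since T is injective, we find T⁻¹(69): we need 32x ≡ 69 − 1 ≡ 68 (mod 117). Using 32⁻¹ = 11: x ≡ 11·68 = 748 = 6·117 + 46, so x = 46.
Check: T(46) = 32·46 + 1 = 1473 = 12·117 + 69 ≡ 69 (mod 117).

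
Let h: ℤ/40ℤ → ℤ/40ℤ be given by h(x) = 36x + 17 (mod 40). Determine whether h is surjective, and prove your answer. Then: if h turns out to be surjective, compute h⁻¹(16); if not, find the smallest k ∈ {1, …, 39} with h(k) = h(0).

Since gcd(36, 40) = 4, we have 36x ≡ 0 (mod 4) for all x, so h(x) ≡ 1 (mod 4).
But 0 ≢ 1 (mod 4), so 0 ∈ ℤ/40ℤ has no preimage. So h is not surjective.
Since h is not surjective, we find the least positive k with h(k) = h(0): this means 36k ≡ 0 (mod 40), i.e. 40 ∣ 36k. Since gcd(36, 40) = 4, dividing through by 4 this holds exactly when 10 ∣ 9k, and as gcd(9, 10) = 1, exactly when 10 ∣ k.
The smallest positive such k is 10.

10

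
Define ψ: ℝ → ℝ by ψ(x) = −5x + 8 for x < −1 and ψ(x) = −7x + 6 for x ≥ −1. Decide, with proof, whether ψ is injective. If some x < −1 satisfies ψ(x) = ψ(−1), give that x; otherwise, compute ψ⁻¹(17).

Both pieces are strictly decreasing (slopes −5 and −7), so each is injective on its own interval.
The left piece maps (−∞, −1) onto (13, ∞); the right piece maps [−1, ∞) onto (−∞, 13].
These images are disjoint, so no value is attained by both pieces. Hence ψ is injective.
Because the two images are disjoint, no x < −1 has ψ(x) = ψ(−1), so we compute ψ⁻¹(17): 17 lies in (13, ∞), so solve −5x + 8 = 17: x = (17 − 8)/(−5) = −9/5.

-9/5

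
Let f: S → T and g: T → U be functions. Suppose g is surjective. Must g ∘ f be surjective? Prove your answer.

not surjective

No. Take S = {1}, T = U = {1, 2, 3, 4}, f(1) = 1, and g = identity (surjective).
Then (g ∘ f)(1) = 1, and 4 ∈ U has no preimage under g ∘ f, so g ∘ f is not surjective.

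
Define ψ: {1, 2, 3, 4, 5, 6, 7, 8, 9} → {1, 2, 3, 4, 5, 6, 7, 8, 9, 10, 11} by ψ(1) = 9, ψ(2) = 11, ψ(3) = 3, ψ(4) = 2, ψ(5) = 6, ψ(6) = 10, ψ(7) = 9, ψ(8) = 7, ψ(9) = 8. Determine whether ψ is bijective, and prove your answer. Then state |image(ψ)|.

ψ(1) = 9 = ψ(7) with 1 ≠ 7, so ψ is not injective, hence not bijective.
The image of ψ is {2, 3, 6, 7, 8, 9, 10, 11}, which has 8 elements.

8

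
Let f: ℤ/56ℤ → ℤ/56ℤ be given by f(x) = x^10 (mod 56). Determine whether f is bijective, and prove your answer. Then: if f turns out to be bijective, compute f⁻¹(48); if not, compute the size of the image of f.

f(6): Repeated squaring mod 56: 6^1 ≡ 6, 6^2 ≡ 6² = 36, 6^4 ≡ 36² = 1296 ≡ 8, 6^8 ≡ 8² = 64 ≡ 8. Since 10 = 8 + 2, 6^10 ≡ 8·36: 8·36 = 288 ≡ 8. So 6^10 ≡ 8 (mod 56).
f(8): Repeated squaring mod 56: 8^1 ≡ 8, 8^2 ≡ 8² = 64 ≡ 8, 8^4 ≡ 8² = 64 ≡ 8, 8^8 ≡ 8² = 64 ≡ 8. Since 10 = 8 + 2, 8^10 ≡ 8·8: 8·8 = 64 ≡ 8. So 8^10 ≡ 8 (mod 56).
So f(6) = f(8) = 8 while 6 ≠ 8, thus f is not injective, hence not bijective.
Since f is not bijective, we determine |image(f)|. Computing x^10 mod 56 for each x (by repeated squaring, reducing mod 56 at every step), the values f(0), f(1), …, f(55) are: 0, 1, 16, 25, 32, 9, 8, 49, 8, 9, 32, 25, 16, 1, 0, 1, 16, 25, 32, 9, 8, 49, 8, 9, 32, 25, 16, 1, 0, 1, 16, 25, 32, 9, 8, 49, 8, 9, 32, 25, 16, 1, 0, 1, 16, 25, 32, 9, 8, 49, 8, 9, 32, 25, 16, 1.
The distinct values are {0, 1, 8, 9, 16, 25, 32, 49}; there are 8 of them.

8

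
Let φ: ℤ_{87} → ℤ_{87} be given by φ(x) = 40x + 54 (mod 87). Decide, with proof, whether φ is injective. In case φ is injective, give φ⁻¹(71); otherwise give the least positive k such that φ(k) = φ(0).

20

Recall: φ is injective when φ(a) = φ(b) forces a = b.
If φ(a) = φ(b), then 40a ≡ 40b (mod 87). Because gcd(40, 87) = 1, we may cancel 40 to get a ≡ b (mod 87).
So φ is injective.
We now compute 40⁻¹ mod 87 explicitly. Euclid's algorithm: 87 = 2·40 + 7, 40 = 5·7 + 5, 7 = 1·5 + 2, 5 = 2·2 + 1; back-substituting gives 1 = 37·40 − 17·87, so 40⁻¹ ≡ 37 (mod 87).
Since φ is injective, we find φ⁻¹(71): we need 40x ≡ 71 − 54 ≡ 17 (mod 87). Using 40⁻¹ = 37: x ≡ 37·17 = 629 = 7·87 + 20, so x = 20.
Check: φ(20) = 40·20 + 54 = 854 = 9·87 + 71 ≡ 71 (mod 87).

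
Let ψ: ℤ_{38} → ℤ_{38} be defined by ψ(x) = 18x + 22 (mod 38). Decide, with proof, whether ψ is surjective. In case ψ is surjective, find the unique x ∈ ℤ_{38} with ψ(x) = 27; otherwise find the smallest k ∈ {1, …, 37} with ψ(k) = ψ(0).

Since gcd(18, 38) = 2, we have 18x ≡ 0 (mod 2) for all x, so ψ(x) ≡ 0 (mod 2).
But 1 ≢ 0 (mod 2), so 1 ∈ ℤ_{38} has no preimage. Therefore ψ is not surjective.
Since ψ is not surjective, we find the least positive k with ψ(k) = ψ(0): this means 18k ≡ 0 (mod 38), i.e. 38 ∣ 18k. Since gcd(18, 38) = 2, dividing through by 2 this holds exactly when 19 ∣ 9k, and as gcd(9, 19) = 1, exactly when 19 ∣ k.
The smallest positive such k is 19.

19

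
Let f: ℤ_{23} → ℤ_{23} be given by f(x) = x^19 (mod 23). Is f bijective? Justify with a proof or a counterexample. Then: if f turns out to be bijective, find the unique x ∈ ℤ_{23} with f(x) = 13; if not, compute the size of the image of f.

Since 23 is prime, the nonzero elements of ℤ_{23} form a cyclic group of order 22.
As gcd(19, 22) = 1, raising to the 19th power is a bijection on this group: if s^19 ≡ t^19 then (st^{−1})^19 = 1, and the only element of order dividing gcd(19, 22) = 1 is 1, so s = t.
With f(0) = 0 this makes f injective on all of ℤ_{23}, hence bijective (finite equal-size domain and codomain). In particular f is bijective.
Since f is bijective, we find the preimage of 13. The inverse of x ↦ x^19 on (ℤ_{23})^× is x ↦ x^7, because 19·7 = 133 = 6·22 + 1 ≡ 1 (mod 22) and x^{22} = 1 for x ≠ 0 (Fermat). So f⁻¹(13) = 13^7 mod 23.
Repeated squaring mod 23: 13^1 ≡ 13, 13^2 ≡ 13² = 169 ≡ 8, 13^4 ≡ 8² = 64 ≡ 18. Since 7 = 4 + 2 + 1, 13^7 ≡ 18·8·13: 18·8 = 144 ≡ 6, then 6·13 = 78 ≡ 9. So 13^7 ≡ 9 (mod 23).
Hence f⁻¹(13) = 9.

9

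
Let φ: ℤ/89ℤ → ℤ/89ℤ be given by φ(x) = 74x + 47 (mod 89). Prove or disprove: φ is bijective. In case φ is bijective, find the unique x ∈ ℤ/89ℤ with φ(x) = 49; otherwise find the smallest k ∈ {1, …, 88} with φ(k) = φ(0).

77

By definition, injectivity means: for all x_1, x_2 in the domain, φ(x_1) = φ(x_2) implies x_1 = x_2.
If φ(x_1) = φ(x_2), then 74x_1 ≡ 74x_2 (mod 89). Because gcd(74, 89) = 1, we may cancel 74 to get x_1 ≡ x_2 (mod 89).
We now compute 74⁻¹ mod 89 explicitly. Euclid's algorithm: 89 = 1·74 + 15, 74 = 4·15 + 14, 15 = 1·14 + 1; back-substituting gives 1 = 83·74 − 69·89, so 74⁻¹ ≡ 83 (mod 89).
Then y ↦ 83(y − 47) is a two-sided inverse to φ, so every y ∈ ℤ/89ℤ has a preimage.
Hence φ is bijective.
Since φ is bijective, we find φ⁻¹(49): we need 74x ≡ 49 − 47 ≡ 2 (mod 89). Using 74⁻¹ = 83: x ≡ 83·2 = 166 = 1·89 + 77, so x = 77.
Check: φ(77) = 74·77 + 47 = 5745 = 64·89 + 49 ≡ 49 (mod 89).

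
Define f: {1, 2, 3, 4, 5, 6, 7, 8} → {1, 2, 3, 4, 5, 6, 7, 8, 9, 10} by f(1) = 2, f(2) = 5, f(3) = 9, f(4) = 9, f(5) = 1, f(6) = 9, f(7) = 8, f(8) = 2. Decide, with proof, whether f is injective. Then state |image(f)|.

5

f(3) = 9 = f(4) with 3 ≠ 4, so f is not injective.
The image of f is {1, 2, 5, 8, 9}, which has 5 elements.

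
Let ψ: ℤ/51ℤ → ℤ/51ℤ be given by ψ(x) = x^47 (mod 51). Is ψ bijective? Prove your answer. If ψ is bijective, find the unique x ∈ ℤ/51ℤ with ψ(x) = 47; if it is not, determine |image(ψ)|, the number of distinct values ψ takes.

Computing x^47 mod 51 for each x (by repeated squaring, reducing mod 51 at every step), the values ψ(0), ψ(1), …, ψ(50) are: 0, 1, 26, 6, 13, 41, 3, 22, 32, 36, 46, 14, 27, 4, 11, 42, 16, 17, 18, 43, 23, 30, 7, 20, 39, 49, 2, 12, 31, 44, 21, 28, 8, 33, 34, 35, 9, 40, 47, 24, 37, 5, 15, 19, 29, 48, 10, 38, 45, 25, 50.
Every element of ℤ/51ℤ appears exactly once in this list, so ψ is a bijection, and in particular bijective.
Since ψ is bijective, we read off the preimage of 47 from the same table: ψ(38) = 47, so ψ⁻¹(47) = 38.

38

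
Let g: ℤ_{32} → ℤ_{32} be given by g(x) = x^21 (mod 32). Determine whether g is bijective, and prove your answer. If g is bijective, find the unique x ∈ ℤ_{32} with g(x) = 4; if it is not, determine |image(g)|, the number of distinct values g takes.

17

g(0) = 0^21 = 0.
g(2): Repeated squaring mod 32: 2^1 ≡ 2, 2^2 ≡ 2² = 4, 2^4 ≡ 4² = 16, 2^8 ≡ 16² = 256 ≡ 0, 2^16 ≡ 0² = 0. Since 21 = 16 + 4 + 1, 2^21 ≡ 0·16·2: 0·16 = 0, then 0·2 = 0. So 2^21 ≡ 0 (mod 32).
So g(0) = g(2) = 0 while 0 ≠ 2, hence g is not injective, hence not bijective.
Since g is not bijective, we determine |image(g)|. Computing x^21 mod 32 for each x (by repeated squaring, reducing mod 32 at every step), the values g(0), g(1), …, g(31) are: 0, 1, 0, 19, 0, 21, 0, 7, 0, 9, 0, 27, 0, 29, 0, 15, 0, 17, 0, 3, 0, 5, 0, 23, 0, 25, 0, 11, 0, 13, 0, 31.
The distinct values are {0, 1, 3, 5, 7, 9, 11, 13, 15, 17, 19, 21, 23, 25, 27, 29, 31}; there are 17 of them.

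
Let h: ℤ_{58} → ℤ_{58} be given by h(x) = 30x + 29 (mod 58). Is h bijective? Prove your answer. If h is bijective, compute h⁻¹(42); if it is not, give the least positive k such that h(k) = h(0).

We have gcd(30, 58) = 2 > 1. Taking s = 0 and t = 29: h(0) = 29 and h(29) = 30·29 + 29 = 899 ≡ 29 (mod 58).
So h(0) = h(29) while 0 ≠ 29, hence h is not injective, hence not bijective.
Since h is not bijective, we find the least positive k with h(k) = h(0): this means 30k ≡ 0 (mod 58), i.e. 58 ∣ 30k. Since gcd(30, 58) = 2, dividing through by 2 this holds exactly when 29 ∣ 15k, and as gcd(15, 29) = 1, exactly when 29 ∣ k.
The smallest positive such k is 29.

29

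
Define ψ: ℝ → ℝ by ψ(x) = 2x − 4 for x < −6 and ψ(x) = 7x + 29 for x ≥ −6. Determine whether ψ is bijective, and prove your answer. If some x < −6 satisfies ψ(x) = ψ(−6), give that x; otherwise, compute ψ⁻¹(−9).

Both pieces are strictly increasing (slopes 2 and 7), so each is injective on its own interval.
The left piece maps (−∞, −6) onto (−∞, −16); the right piece maps [−6, ∞) onto [−13, ∞).
The images leave a gap (−16 has no preimage), so ψ is not surjective, hence not bijective.
Because the two images are disjoint, no x < −6 has ψ(x) = ψ(−6), so we compute ψ⁻¹(−9): −9 lies in [−13, ∞), so solve 7x + 29 = −9: x = (−9 − 29)/7 = −38/7.

-38/7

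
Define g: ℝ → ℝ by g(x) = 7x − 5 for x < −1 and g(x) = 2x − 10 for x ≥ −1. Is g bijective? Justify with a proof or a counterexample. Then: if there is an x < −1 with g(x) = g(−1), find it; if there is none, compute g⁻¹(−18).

Both pieces are strictly increasing (slopes 7 and 2), so each is injective on its own interval.
The left piece maps (−∞, −1) onto (−∞, −12); the right piece maps [−1, ∞) onto [−12, ∞).
Since −12 = −12, the images partition ℝ: g is injective and surjective, hence bijective.
Because the two images are disjoint, no x < −1 has g(x) = g(−1), so we compute g⁻¹(−18): −18 lies in (−∞, −12), so solve 7x − 5 = −18: x = (−18 + 5)/7 = −13/7.

-13/7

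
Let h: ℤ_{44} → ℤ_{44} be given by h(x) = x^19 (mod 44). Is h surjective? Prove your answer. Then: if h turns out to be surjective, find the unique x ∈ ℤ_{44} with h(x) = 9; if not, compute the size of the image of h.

h(0) = 0^19 = 0.
h(22): Repeated squaring mod 44: 22^1 ≡ 22, 22^2 ≡ 22² = 484 ≡ 0, 22^4 ≡ 0² = 0, 22^8 ≡ 0² = 0, 22^16 ≡ 0² = 0. Since 19 = 16 + 2 + 1, 22^19 ≡ 0·0·22: 0·0 = 0, then 0·22 = 0. So 22^19 ≡ 0 (mod 44).
So h(0) = h(22) = 0 while 0 ≠ 22, so h is not injective.
A non-injective map from the 44-element set ℤ_{44} to itself takes at most 43 distinct values, so it cannot be surjective. Hence h is not surjective.
Since h is not surjective, we determine |image(h)|. Computing x^19 mod 44 for each x (by repeated squaring, reducing mod 44 at every step), the values h(0), h(1), …, h(43) are: 0, 1, 28, 15, 36, 9, 24, 19, 40, 5, 32, 11, 12, 17, 4, 3, 20, 13, 8, 7, 16, 21, 0, 23, 28, 37, 36, 31, 24, 41, 40, 27, 32, 33, 12, 39, 4, 25, 20, 35, 8, 29, 16, 43.
The distinct values are {0, 1, 3, 4, 5, 7, 8, 9, 11, 12, 13, 15, 16, 17, 19, 20, 21, 23, 24, 25, 27, 28, 29, 31, 32, 33, 35, 36, 37, 39, 40, 41, 43}; there are 33 of them.

33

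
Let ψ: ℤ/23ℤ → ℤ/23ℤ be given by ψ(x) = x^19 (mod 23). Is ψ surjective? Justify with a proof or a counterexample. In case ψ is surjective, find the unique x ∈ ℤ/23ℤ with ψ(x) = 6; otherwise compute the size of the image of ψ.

Since 23 is prime, the nonzero elements of ℤ/23ℤ form a cyclic group of order 22.
As gcd(19, 22) = 1, raising to the 19th power is a bijection on this group: if x_1^19 ≡ x_2^19 then (x_1x_2^{−1})^19 = 1, and the only element of order dividing gcd(19, 22) = 1 is 1, so x_1 = x_2.
With ψ(0) = 0 this makes ψ injective on all of ℤ/23ℤ, hence bijective (finite equal-size domain and codomain). In particular ψ is surjective.
Since ψ is surjective, we find the preimage of 6. The inverse of x ↦ x^19 on (ℤ/23ℤ)^× is x ↦ x^7, because 19·7 = 133 = 6·22 + 1 ≡ 1 (mod 22) and x^{22} = 1 for x ≠ 0 (Fermat). So ψ⁻¹(6) = 6^7 mod 23.
Repeated squaring mod 23: 6^1 ≡ 6, 6^2 ≡ 6² = 36 ≡ 13, 6^4 ≡ 13² = 169 ≡ 8. Since 7 = 4 + 2 + 1, 6^7 ≡ 8·13·6: 8·13 = 104 ≡ 12, then 12·6 = 72 ≡ 3. So 6^7 ≡ 3 (mod 23).
Hence ψ⁻¹(6) = 3.

3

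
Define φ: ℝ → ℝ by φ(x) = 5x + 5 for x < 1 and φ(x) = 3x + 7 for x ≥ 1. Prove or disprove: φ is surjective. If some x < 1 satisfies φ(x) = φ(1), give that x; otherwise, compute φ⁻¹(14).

Both pieces are strictly increasing (slopes 5 and 3), so each is injective on its own interval.
The left piece maps (−∞, 1) onto (−∞, 10); the right piece maps [1, ∞) onto [10, ∞).
These images together cover ℝ, so φ is surjective.
Because the two images are disjoint, no x < 1 has φ(x) = φ(1), so we compute φ⁻¹(14): 14 lies in [10, ∞), so solve 3x + 7 = 14: x = (14 − 7)/3 = 7/3.

7/3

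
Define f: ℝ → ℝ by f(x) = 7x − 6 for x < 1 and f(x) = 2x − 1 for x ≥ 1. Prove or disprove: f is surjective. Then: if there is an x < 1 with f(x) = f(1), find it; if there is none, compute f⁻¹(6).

7/2

Both pieces are strictly increasing (slopes 7 and 2), so each is injective on its own interval.
The left piece maps (−∞, 1) onto (−∞, 1); the right piece maps [1, ∞) onto [1, ∞).
These images together cover ℝ, so f is surjective.
Because the two images are disjoint, no x < 1 has f(x) = f(1), so we compute f⁻¹(6): 6 lies in [1, ∞), so solve 2x − 1 = 6: x = (6 + 1)/2 = 7/2.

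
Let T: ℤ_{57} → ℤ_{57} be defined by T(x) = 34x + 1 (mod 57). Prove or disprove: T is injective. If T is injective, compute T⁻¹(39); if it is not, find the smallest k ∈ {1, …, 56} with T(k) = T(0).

38

If T(s) = T(t), then 34s ≡ 34t (mod 57). Because gcd(34, 57) = 1, we may cancel 34 to get s ≡ t (mod 57).
Thus T is injective.
We now compute 34⁻¹ mod 57 explicitly. Euclid's algorithm: 57 = 1·34 + 23, 34 = 1·23 + 11, 23 = 2·11 + 1; back-substituting gives 1 = 52·34 − 31·57, so 34⁻¹ ≡ 52 (mod 57).
Since T is injective, we compute T⁻¹(39): solve 34x + 1 ≡ 39 (mod 57), i.e. 34x ≡ 38 (mod 57).
Multiplying by 34⁻¹ = 52 gives x ≡ 52·38 = 1976 = 34·57 + 38 ≡ 38 (mod 57).
Check: T(38) = 34·38 + 1 = 1293 = 22·57 + 39 ≡ 39 (mod 57).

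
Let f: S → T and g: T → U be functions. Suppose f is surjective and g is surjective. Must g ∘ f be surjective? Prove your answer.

surjective

Let c ∈ U. Since g is surjective, there is b ∈ T with g(b) = c. Since f is surjective, there is a ∈ S with f(a) = b.
Then (g ∘ f)(a) = g(b) = c. Hence g ∘ f is surjective.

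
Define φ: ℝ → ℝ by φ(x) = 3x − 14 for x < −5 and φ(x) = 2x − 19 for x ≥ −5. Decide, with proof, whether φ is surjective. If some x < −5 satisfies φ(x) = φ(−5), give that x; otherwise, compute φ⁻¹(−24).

-5/2

Both pieces are strictly increasing (slopes 3 and 2), so each is injective on its own interval.
The left piece maps (−∞, −5) onto (−∞, −29); the right piece maps [−5, ∞) onto [−29, ∞).
These images together cover ℝ, so φ is surjective.
Because the two images are disjoint, no x < −5 has φ(x) = φ(−5), so we compute φ⁻¹(−24): −24 lies in [−29, ∞), so solve 2x − 19 = −24: x = (−24 + 19)/2 = −5/2.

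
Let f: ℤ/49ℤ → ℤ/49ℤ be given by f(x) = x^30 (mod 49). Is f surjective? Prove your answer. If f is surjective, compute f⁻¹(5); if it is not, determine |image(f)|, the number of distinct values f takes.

8

f(3): Repeated squaring mod 49: 3^1 ≡ 3, 3^2 ≡ 3² = 9, 3^4 ≡ 9² = 81 ≡ 32, 3^8 ≡ 32² = 1024 ≡ 44, 3^16 ≡ 44² = 1936 ≡ 25. Since 30 = 16 + 8 + 4 + 2, 3^30 ≡ 25·44·32·9: 25·44 = 1100 ≡ 22, then 22·32 = 704 ≡ 18, then 18·9 = 162 ≡ 15. So 3^30 ≡ 15 (mod 49).
f(5): Repeated squaring mod 49: 5^1 ≡ 5, 5^2 ≡ 5² = 25, 5^4 ≡ 25² = 625 ≡ 37, 5^8 ≡ 37² = 1369 ≡ 46, 5^16 ≡ 46² = 2116 ≡ 9. Since 30 = 16 + 8 + 4 + 2, 5^30 ≡ 9·46·37·25: 9·46 = 414 ≡ 22, then 22·37 = 814 ≡ 30, then 30·25 = 750 ≡ 15. So 5^30 ≡ 15 (mod 49).
So f(3) = f(5) = 15 while 3 ≠ 5, therefore f is not injective.
A non-injective map from the 49-element set ℤ/49ℤ to itself takes at most 48 distinct values, so it cannot be surjective. Therefore f is not surjective.
Since f is not surjective, we determine |image(f)|. Computing x^30 mod 49 for each x (by repeated squaring, reducing mod 49 at every step), the values f(0), f(1), …, f(48) are: 0, 1, 22, 15, 43, 15, 36, 0, 15, 29, 36, 22, 8, 22, 0, 29, 36, 8, 1, 1, 8, 0, 43, 43, 29, 29, 43, 43, 0, 8, 1, 1, 8, 36, 29, 0, 22, 8, 22, 36, 29, 15, 0, 36, 15, 43, 15, 22, 1.
The distinct values are {0, 1, 8, 15, 22, 29, 36, 43}; there are 8 of them.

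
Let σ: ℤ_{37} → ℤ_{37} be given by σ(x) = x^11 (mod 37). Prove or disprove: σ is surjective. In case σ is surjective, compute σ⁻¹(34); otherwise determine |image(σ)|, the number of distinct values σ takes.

16

Since 37 is prime, the nonzero elements of ℤ_{37} form a cyclic group of order 36.
As gcd(11, 36) = 1, raising to the 11th power is a bijection on this group: if s^11 ≡ t^11 then (st^{−1})^11 = 1, and the only element of order dividing gcd(11, 36) = 1 is 1, so s = t.
With σ(0) = 0 this makes σ injective on all of ℤ_{37}, hence bijective (finite equal-size domain and codomain). In particular σ is surjective.
Since σ is surjective, we find the preimage of 34. The inverse of x ↦ x^11 on (ℤ_{37})^× is x ↦ x^23, because 11·23 = 253 = 7·36 + 1 ≡ 1 (mod 36) and x^{36} = 1 for x ≠ 0 (Fermat). So σ⁻¹(34) = 34^23 mod 37.
Repeated squaring mod 37: 34^1 ≡ 34, 34^2 ≡ 34² = 1156 ≡ 9, 34^4 ≡ 9² = 81 ≡ 7, 34^8 ≡ 7² = 49 ≡ 12, 34^16 ≡ 12² = 144 ≡ 33. Since 23 = 16 + 4 + 2 + 1, 34^23 ≡ 33·7·9·34: 33·7 = 231 ≡ 9, then 9·9 = 81 ≡ 7, then 7·34 = 238 ≡ 16. So 34^23 ≡ 16 (mod 37).
Hence σ⁻¹(34) = 16.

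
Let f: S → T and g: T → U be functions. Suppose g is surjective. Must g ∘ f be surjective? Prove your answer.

not surjective

No. Take S = {1}, T = U = {1, 2, 3, 4, 5}, f(1) = 1, and g = identity (surjective).
Then (g ∘ f)(1) = 1, and 5 ∈ U has no preimage under g ∘ f, so g ∘ f is not surjective.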